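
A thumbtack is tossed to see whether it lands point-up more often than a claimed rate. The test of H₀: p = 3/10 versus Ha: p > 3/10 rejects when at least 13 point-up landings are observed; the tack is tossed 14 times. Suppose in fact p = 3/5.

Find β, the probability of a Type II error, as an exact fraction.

Under the alternative p = 3/5, X ~ Binomial(14, 3/5); β is the probability the test does not reject, P(X < 13).
Equivalently, β = 1 − P(X ≥ 13) = 6054091612/6103515625.

6054091612/6103515625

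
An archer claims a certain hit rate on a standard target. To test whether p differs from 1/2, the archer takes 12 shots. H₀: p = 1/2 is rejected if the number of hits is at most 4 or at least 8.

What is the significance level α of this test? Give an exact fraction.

397/1024

The significance level is the null-hypothesis probability of the rejection region {≤4} ∪ {≥8}.
The two tails are symmetric, so α = 2·(1 + 12 + 66 + 220 + 495)/2^12 = 1588/4096 = 397/1024.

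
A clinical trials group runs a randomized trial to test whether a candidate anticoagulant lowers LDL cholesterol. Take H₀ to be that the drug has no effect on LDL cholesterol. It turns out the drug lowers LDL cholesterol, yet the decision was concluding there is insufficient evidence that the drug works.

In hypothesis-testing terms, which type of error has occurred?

Type II error

'Concluding there is insufficient evidence that the drug works' corresponds to failing to reject H₀.
H₀ was not rejected but H₀ is false — a Type II error (false negative).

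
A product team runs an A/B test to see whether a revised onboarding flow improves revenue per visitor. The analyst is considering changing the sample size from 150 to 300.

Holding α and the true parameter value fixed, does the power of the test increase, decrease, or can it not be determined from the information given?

It increases.

A larger sample reduces the standard error, pulling the sampling distribution under Ha further from the non-rejection region.
Since power = 1 − β and β decreases, power increases.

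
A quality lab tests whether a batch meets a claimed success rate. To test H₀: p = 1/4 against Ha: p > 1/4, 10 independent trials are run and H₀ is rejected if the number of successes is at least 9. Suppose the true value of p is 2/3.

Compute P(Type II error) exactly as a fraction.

Under the alternative p = 2/3, S ~ Binomial(10, 2/3); β is the probability the test does not reject, P(S < 9).
Adding the binomial probabilities P(S=0)+…+P(S=8) at p = 2/3 gives 17635/19683.

17635/19683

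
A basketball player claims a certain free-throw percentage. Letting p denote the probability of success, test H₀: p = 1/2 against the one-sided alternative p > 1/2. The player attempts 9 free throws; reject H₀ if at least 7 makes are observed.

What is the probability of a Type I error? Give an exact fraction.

23/256

The Type I error probability is α = P(K ≥ 7) computed under H₀, where K ~ Binomial(9, 1/2).
Summing the upper tail: (36 + 9 + 1) / 2^9 = 46/512 = 23/256.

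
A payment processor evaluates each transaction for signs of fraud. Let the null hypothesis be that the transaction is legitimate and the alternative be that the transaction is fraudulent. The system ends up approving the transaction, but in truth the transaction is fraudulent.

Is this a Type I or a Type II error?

'Approving the transaction' corresponds to failing to reject H₀.
H₀ was not rejected but H₀ is false — a Type II error (false negative).

Type II error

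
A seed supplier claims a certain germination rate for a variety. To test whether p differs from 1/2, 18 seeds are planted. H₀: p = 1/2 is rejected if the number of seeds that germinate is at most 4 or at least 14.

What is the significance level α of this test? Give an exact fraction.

Under H₀, X ~ Binomial(18, 1/2); α is the probability of landing in either tail, P(X ≤ 4) + P(X ≥ 14).
Each tail has probability (1 + 18 + 153 + 816 + 3060)/262144; doubling gives α = 8096/262144 = 253/8192.

253/8192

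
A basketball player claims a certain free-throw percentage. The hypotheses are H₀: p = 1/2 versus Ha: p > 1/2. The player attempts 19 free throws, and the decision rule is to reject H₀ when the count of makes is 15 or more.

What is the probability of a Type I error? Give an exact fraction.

The Type I error probability is α = P(K ≥ 15) computed under H₀, where K ~ Binomial(19, 1/2).
Summing the upper tail: (3876 + 969 + 171 + 19 + 1) / 2^19 = 5036/524288 = 1259/131072.

1259/131072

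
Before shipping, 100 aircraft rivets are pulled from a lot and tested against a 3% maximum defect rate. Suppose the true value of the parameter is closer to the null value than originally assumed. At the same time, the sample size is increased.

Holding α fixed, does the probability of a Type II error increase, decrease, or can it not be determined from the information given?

The first change alone would make β increase; the second alone would make β decrease. Which effect dominates depends on the magnitudes, which are not given.

Cannot be determined from the information given.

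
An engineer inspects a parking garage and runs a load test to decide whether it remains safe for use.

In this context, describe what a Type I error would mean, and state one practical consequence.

A Type I error would mean concluding that the structure is structurally deficient when in fact the structure meets the required load capacity (safe). Consequence: a sound structure is closed unnecessarily, at significant cost and disruption.

With the conventional null hypothesis that the structure meets the required load capacity (safe):
A Type I error is rejecting H₀ when H₀ is true.
Here that means closing the structure for repairs when actually the structure meets the required load capacity (safe).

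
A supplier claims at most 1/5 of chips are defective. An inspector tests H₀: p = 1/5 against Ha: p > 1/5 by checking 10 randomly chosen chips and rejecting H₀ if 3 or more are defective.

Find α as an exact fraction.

α = P(reject H₀ | H₀ true) = P(S ≥ 3 | p = 1/5), S ~ Binomial(10, 1/5).
Computing the lower-tail complement: 1 − 6619136/9765625 = 3146489/9765625.

3146489/9765625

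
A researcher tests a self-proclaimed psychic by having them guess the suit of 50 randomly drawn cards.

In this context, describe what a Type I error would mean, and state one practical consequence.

A Type I error would mean concluding that the subject performs better than chance when in fact the subject is guessing at random (p = 1/4). Consequence: a lucky guesser is credited with psychic ability.

With the conventional null hypothesis that the subject is guessing at random (p = 1/4):
A Type I error is rejecting H₀ when H₀ is true.
Here that means concluding the subject has some ability beyond chance when actually the subject is guessing at random (p = 1/4).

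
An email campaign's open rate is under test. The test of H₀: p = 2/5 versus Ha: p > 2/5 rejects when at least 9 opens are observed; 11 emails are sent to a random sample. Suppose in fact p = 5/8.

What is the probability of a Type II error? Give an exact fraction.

β = P(fail to reject H₀ | Ha true) = P(Y ≤ 8 | p = 5/8), Y ~ Binomial(11, 5/8).
Adding the binomial probabilities P(Y=0)+…+P(Y=8) at p = 5/8 gives 7252043967/8589934592.

7252043967/8589934592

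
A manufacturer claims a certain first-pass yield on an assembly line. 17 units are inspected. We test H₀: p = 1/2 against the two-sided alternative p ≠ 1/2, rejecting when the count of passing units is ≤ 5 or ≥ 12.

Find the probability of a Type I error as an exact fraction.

4701/32768

α = P(K ≤ 5 or K ≥ 12 | p = 1/2), K ~ Binomial(17, 1/2).
By symmetry, α = 2·P(K ≤ 5) = 2·(1 + 17 + 136 + 680 + 2380 + 6188)/131072 = 18804/131072 = 4701/32768.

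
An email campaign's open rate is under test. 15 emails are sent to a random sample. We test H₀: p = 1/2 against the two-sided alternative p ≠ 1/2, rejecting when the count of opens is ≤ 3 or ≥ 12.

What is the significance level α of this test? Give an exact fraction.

The significance level is the null-hypothesis probability of the rejection region {≤3} ∪ {≥12}.
By symmetry, α = 2·P(K ≤ 3) = 2·(1 + 15 + 105 + 455)/32768 = 1152/32768 = 9/256.

9/256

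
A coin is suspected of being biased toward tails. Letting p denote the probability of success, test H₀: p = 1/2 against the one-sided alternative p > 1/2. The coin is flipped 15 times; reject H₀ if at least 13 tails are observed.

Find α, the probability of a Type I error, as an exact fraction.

The Type I error probability is α = P(Y ≥ 13) computed under H₀, where Y ~ Binomial(15, 1/2).
That's C(15,13) + C(15,14) + C(15,15) over 2^15, i.e. (105 + 15 + 1)/32768 = 121/32768.

121/32768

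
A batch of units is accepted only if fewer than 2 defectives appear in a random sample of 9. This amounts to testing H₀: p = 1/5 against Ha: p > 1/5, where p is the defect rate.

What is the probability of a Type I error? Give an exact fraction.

1101157/1953125

Under H₀, X ~ Binomial(9, 1/5); the Type I error rate is P(X ≥ 2).
Computing the lower-tail complement: 1 − 851968/1953125 = 1101157/1953125.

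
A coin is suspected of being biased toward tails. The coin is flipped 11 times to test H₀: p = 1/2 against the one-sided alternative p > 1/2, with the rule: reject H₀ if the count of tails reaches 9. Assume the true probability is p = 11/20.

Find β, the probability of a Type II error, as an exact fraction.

A Type II error is failing to reject when Ha holds: with p = 11/20, β = P(S ≤ 8).
Summing C(11,j)·(11/20)^j·(9/20)^{11-j} for j = 0..8 gives 38288445266097/40960000000000.

38288445266097/40960000000000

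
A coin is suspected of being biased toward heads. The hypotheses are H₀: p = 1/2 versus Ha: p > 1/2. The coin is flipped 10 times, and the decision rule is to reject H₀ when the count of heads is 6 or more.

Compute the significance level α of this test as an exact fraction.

193/512

Under H₀, S ~ Binomial(10, 1/2), and α = P(S ≥ 6).
Summing the upper tail: (210 + 120 + 45 + 10 + 1) / 2^10 = 386/1024 = 193/512.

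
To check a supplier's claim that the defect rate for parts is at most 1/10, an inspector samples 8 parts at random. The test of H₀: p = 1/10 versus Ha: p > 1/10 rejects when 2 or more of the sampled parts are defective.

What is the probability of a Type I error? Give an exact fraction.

The significance level is the probability, assuming p = 1/10, of seeing 2 or more defectives in 8 draws.
Via the complement, α = 1 − Σ_{j=0}^{1} C(8,j)(1/10)^j(9/10)^{8-j} = 18689527/100000000.

18689527/100000000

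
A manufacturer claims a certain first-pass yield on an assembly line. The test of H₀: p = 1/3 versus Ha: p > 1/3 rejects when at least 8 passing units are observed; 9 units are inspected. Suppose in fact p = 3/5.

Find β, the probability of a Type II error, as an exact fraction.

A Type II error is failing to reject when Ha holds: with p = 3/5, β = P(K ≤ 7).
Equivalently, β = 1 − P(K ≥ 8) = 1815344/1953125.

1815344/1953125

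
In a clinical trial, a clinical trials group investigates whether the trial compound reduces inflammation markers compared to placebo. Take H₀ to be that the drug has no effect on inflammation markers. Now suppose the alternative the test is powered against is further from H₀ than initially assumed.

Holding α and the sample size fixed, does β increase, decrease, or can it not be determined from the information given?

A bigger departure from H₀ is easier for the test to detect, so it fails to reject less often.

It decreases.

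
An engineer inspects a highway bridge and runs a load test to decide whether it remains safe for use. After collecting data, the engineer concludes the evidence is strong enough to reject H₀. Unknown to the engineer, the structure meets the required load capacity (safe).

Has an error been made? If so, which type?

The conventional null hypothesis here is that the structure meets the required load capacity (safe).
H₀ was rejected, but H₀ is actually true.
Rejecting a true null hypothesis is a Type I error (false positive).

Type I error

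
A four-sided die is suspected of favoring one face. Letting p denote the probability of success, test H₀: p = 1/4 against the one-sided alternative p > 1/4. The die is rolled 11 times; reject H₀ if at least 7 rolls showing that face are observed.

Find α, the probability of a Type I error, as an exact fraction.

Under H₀, X ~ Binomial(11, 1/4), and α = P(X ≥ 7).
P(X ≥ 7) = Σ_{j=7}^{11} C(11,j)·(1/4)^j·(3/4)^{11-j} = 15857/2097152.

15857/2097152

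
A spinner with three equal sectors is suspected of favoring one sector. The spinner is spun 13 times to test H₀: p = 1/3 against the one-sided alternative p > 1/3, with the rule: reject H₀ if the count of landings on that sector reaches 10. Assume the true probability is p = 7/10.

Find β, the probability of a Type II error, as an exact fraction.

579394354239/1000000000000

β = P(fail to reject H₀ | Ha true) = P(K ≤ 9 | p = 7/10), K ~ Binomial(13, 7/10).
Summing C(13,j)·(7/10)^j·(3/10)^{13-j} for j = 0..9 gives 579394354239/1000000000000.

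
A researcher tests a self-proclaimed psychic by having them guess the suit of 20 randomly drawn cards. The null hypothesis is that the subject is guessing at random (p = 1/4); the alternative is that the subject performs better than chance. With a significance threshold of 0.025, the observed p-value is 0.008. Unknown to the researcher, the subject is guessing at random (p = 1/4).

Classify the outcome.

Since p = 0.008 < α = 0.025, H₀ is rejected.
H₀ is true (actually the subject is guessing at random (p = 1/4)).
Rejecting a true H₀ is a Type I error.

Type I error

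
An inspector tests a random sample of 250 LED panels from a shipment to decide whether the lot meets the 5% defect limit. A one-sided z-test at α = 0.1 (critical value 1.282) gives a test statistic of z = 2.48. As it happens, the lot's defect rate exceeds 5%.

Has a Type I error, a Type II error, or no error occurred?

The conventional null hypothesis is that the lot's defect rate is 5% (within specification).
Since z = 2.48 > z* = 1.282, H₀ is rejected.
H₀ is false (actually the lot's defect rate exceeds 5%).
The decision matches the true state — no error.

No error (correct decision).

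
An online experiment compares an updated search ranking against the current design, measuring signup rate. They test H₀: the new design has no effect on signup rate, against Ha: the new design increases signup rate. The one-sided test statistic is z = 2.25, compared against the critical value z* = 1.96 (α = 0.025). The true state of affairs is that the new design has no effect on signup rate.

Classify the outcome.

Type I error

Since z = 2.25 > z* = 1.96, H₀ is rejected.
H₀ is true (actually the new design has no effect on signup rate).
Rejecting a true H₀ is a Type I error.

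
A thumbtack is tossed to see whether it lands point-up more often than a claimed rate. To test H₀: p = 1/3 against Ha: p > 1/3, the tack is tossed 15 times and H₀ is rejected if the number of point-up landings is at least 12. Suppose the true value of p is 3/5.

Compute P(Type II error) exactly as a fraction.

β = P(fail to reject H₀ | Ha true) = P(S ≤ 11 | p = 3/5), S ~ Binomial(15, 3/5).
Adding the binomial probabilities P(S=0)+…+P(S=11) at p = 3/5 gives 27755679248/30517578125.

27755679248/30517578125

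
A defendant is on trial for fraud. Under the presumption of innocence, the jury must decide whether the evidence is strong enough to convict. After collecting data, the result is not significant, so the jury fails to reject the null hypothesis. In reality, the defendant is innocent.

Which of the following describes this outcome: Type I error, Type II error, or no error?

No error — this is a correct decision.

The conventional null hypothesis here is that the defendant is innocent.
The test retained a true H₀ — the decision matches the true state.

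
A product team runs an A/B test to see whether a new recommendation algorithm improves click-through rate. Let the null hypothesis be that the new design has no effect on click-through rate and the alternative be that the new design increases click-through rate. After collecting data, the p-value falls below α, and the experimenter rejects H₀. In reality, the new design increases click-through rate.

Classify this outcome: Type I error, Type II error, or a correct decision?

The test rejected a false H₀ — the decision matches the true state.

No error — this is a correct decision.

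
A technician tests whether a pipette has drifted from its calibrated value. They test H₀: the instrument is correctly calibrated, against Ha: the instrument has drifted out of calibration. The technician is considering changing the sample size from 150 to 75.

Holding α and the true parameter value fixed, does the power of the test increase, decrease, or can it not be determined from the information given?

Reducing n widens both sampling distributions, so the test has less ability to distinguish Ha from H₀.
Since power = 1 − β and β increases, power decreases.

It decreases.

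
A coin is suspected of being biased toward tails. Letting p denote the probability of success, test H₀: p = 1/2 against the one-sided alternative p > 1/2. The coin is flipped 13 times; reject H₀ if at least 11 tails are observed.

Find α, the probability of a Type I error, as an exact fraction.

Under H₀, S ~ Binomial(13, 1/2), and α = P(S ≥ 11).
Summing the upper tail: (78 + 13 + 1) / 2^13 = 92/8192 = 23/2048.

23/2048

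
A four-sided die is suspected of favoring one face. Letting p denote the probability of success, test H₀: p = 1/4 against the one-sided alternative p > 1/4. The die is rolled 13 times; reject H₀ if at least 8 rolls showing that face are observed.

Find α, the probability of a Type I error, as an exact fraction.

α = P(reject H₀ | H₀ true) = P(Y ≥ 8 | p = 1/4), with Y ~ Binomial(13, 1/4).
P(Y ≥ 8) = Σ_{j=8}^{13} C(13,j)·(1/4)^j·(3/4)^{13-j} = 23695/4194304.

23695/4194304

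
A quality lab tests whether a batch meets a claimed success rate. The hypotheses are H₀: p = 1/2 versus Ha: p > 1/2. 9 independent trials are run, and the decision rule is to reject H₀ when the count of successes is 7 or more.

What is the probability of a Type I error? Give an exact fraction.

Under H₀, Y ~ Binomial(9, 1/2), and α = P(Y ≥ 7).
Summing the upper tail: (36 + 9 + 1) / 2^9 = 46/512 = 23/256.

23/256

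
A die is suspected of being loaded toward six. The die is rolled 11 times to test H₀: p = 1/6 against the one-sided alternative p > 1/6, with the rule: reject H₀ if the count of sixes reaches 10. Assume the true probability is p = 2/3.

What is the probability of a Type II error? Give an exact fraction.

163835/177147

β = P(fail to reject H₀ | Ha true) = P(X ≤ 9 | p = 2/3), X ~ Binomial(11, 2/3).
Adding the binomial probabilities P(X=0)+…+P(X=9) at p = 2/3 gives 163835/177147.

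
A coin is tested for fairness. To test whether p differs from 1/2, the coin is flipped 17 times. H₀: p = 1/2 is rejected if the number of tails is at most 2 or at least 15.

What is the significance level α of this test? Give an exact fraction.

77/32768

Under H₀, S ~ Binomial(17, 1/2); α is the probability of landing in either tail, P(S ≤ 2) + P(S ≥ 15).
Each tail has probability (1 + 17 + 136)/131072; doubling gives α = 308/131072 = 77/32768.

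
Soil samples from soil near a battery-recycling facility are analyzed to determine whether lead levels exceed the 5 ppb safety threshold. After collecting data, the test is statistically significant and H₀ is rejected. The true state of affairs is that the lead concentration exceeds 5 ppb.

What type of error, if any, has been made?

No error (correct decision).

The conventional null hypothesis here is that the lead concentration is at or below 5 ppb (safe).
The test rejected a false H₀ — the decision matches the true state.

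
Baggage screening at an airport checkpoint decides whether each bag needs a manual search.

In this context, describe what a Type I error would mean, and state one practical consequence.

A Type I error would mean concluding that the bag contains a prohibited item when in fact the bag contains no prohibited items. Consequence: a harmless bag is searched, delaying the passenger.

With the conventional null hypothesis that the bag contains no prohibited items:
A Type I error is rejecting H₀ when H₀ is true.
Here that means flagging the bag for a manual search when actually the bag contains no prohibited items.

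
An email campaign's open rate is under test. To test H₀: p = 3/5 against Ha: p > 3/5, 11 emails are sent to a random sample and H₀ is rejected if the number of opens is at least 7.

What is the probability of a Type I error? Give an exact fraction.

α = P(reject H₀ | H₀ true) = P(X ≥ 7 | p = 3/5), with X ~ Binomial(11, 3/5).
Summing C(11,j)(3/5)^j(2/5)^{11−j} for j = 7,…,11 gives 5202873/9765625.

5202873/9765625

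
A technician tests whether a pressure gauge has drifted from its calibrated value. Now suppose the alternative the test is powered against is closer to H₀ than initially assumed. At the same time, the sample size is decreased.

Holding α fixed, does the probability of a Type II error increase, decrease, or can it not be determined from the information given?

A smaller true effect puts the Ha sampling distribution closer to H₀, so more of it falls in the non-rejection region. A smaller sample increases the standard error, so the sampling distributions under H₀ and Ha overlap more. Both changes push β in the same direction.

It increases.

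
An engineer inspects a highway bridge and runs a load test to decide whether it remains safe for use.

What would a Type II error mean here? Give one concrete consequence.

A Type II error would mean concluding that the structure meets the required load capacity (safe) (or at least failing to establish that the structure is structurally deficient) when in fact the structure is structurally deficient. Consequence: a deficient structure remains in service and may fail under load.

With the conventional null hypothesis that the structure meets the required load capacity (safe):
A Type II error is failing to reject H₀ when H₀ is false.
Here that means keeping the structure open when actually the structure is structurally deficient.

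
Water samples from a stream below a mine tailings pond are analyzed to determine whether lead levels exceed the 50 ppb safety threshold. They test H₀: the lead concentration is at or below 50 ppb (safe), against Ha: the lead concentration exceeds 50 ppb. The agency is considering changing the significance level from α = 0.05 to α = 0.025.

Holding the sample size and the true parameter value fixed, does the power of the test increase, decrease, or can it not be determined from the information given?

It decreases.

Lowering α raises the bar for rejection; under Ha, the test now fails to reject on outcomes it previously would have rejected.
Since power = 1 − β and β increases, power decreases.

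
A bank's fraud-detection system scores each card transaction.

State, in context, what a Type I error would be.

With the conventional null hypothesis that the transaction is legitimate:
A Type I error is rejecting H₀ when H₀ is true.
Here that means blocking the transaction and freezing the card when actually the transaction is legitimate.

A Type I error would mean concluding that the transaction is fraudulent when in fact the transaction is legitimate.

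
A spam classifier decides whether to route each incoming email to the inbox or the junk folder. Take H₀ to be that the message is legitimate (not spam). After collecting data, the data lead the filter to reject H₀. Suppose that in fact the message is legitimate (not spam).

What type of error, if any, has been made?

Type I error

H₀ was rejected, but H₀ is actually true.
Rejecting a true null hypothesis is a Type I error (false positive).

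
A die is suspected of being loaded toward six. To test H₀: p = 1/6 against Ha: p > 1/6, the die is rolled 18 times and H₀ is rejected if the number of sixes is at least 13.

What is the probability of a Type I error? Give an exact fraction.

3599177/12694994583552

α = P(reject H₀ | H₀ true) = P(K ≥ 13 | p = 1/6), with K ~ Binomial(18, 1/6).
Summing C(18,j)(1/6)^j(5/6)^{18−j} for j = 13,…,18 gives 3599177/12694994583552.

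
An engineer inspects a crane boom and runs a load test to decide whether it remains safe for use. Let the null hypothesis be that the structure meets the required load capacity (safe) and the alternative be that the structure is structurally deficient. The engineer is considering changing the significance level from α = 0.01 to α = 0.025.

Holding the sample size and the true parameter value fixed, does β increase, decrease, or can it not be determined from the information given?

It decreases.

Relaxing α lowers the evidence threshold; under Ha, outcomes that previously fell short now trigger rejection.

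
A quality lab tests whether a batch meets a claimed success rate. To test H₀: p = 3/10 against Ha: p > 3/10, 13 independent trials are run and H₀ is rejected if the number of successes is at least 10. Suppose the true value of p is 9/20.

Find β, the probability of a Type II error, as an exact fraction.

501584974994213/512000000000000

Under the alternative p = 9/20, S ~ Binomial(13, 9/20); β is the probability the test does not reject, P(S < 10).
Equivalently, β = 1 − P(S ≥ 10) = 501584974994213/512000000000000.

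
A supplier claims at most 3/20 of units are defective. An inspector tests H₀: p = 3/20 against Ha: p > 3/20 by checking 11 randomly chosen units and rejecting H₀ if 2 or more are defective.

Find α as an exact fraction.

2080006099551/4096000000000

The significance level is the probability, assuming p = 3/20, of seeing 2 or more defectives in 11 draws.
Via the complement, α = 1 − Σ_{j=0}^{1} C(11,j)(3/20)^j(17/20)^{11-j} = 2080006099551/4096000000000.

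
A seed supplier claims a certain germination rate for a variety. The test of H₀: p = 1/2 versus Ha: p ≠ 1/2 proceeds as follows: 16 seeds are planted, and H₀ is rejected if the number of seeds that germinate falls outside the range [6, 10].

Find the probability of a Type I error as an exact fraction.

Under H₀, X ~ Binomial(16, 1/2); α is the probability of landing in either tail, P(X ≤ 5) + P(X ≥ 11).
Each tail has probability (1 + 16 + 120 + 560 + 1820 + 4368)/65536; doubling gives α = 13770/65536 = 6885/32768.

6885/32768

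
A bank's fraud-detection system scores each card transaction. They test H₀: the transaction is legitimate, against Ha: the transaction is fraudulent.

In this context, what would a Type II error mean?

A Type II error is failing to reject H₀ when H₀ is false.
Here that means approving the transaction when actually the transaction is fraudulent.

A Type II error would mean concluding that the transaction is legitimate (or at least failing to establish that the transaction is fraudulent) when in fact the transaction is fraudulent.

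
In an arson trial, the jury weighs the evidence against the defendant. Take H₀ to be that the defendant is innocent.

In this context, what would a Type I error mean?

A Type I error would mean concluding that the defendant is guilty when in fact the defendant is innocent.

A Type I error is rejecting H₀ when H₀ is true.
Here that means convicting the defendant when actually the defendant is innocent.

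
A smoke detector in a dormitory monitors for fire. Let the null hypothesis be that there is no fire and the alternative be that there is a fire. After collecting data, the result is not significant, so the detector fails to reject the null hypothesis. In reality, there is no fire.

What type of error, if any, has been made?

Neither — the decision is correct.

The test retained a true H₀ — the decision matches the true state.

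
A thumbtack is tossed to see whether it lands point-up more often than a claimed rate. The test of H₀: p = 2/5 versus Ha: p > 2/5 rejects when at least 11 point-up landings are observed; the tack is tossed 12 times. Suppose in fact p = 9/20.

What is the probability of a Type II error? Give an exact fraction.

β = P(fail to reject H₀ | Ha true) = P(S ≤ 10 | p = 9/20), S ~ Binomial(12, 9/20).
Summing C(12,j)·(9/20)^j·(11/20)^{12-j} for j = 0..10 gives 4091575270595131/4096000000000000.

4091575270595131/4096000000000000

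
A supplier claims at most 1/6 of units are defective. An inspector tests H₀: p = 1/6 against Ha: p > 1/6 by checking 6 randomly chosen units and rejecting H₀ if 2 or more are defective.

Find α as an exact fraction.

α = P(reject H₀ | H₀ true) = P(Y ≥ 2 | p = 1/6), Y ~ Binomial(6, 1/6).
Computing the lower-tail complement: 1 − 34375/46656 = 12281/46656.

12281/46656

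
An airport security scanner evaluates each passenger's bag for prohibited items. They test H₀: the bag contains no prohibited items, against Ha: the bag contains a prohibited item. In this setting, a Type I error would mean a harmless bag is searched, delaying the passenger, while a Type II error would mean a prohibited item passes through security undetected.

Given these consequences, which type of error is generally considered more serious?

The Type II consequence (a prohibited item passes through security undetected) is more severe than the Type I consequence (a harmless bag is searched, delaying the passenger).

Type II error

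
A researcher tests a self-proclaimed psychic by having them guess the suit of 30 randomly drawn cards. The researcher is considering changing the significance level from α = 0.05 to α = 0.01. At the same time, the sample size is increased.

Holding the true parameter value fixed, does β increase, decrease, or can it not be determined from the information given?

The first change alone would make β increase; the second alone would make β decrease. Which effect dominates depends on the magnitudes, which are not given.

Cannot be determined from the information given.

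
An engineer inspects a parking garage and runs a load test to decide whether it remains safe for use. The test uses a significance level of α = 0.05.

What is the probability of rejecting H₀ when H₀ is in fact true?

0.05

The significance level α is, by definition, the probability of a Type I error — P(reject H₀ | H₀ true).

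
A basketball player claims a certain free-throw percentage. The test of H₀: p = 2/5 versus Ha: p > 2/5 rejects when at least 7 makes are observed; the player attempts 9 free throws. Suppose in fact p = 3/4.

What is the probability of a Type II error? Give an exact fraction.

13085/32768

β = P(fail to reject H₀ | Ha true) = P(K ≤ 6 | p = 3/4), K ~ Binomial(9, 3/4).
Equivalently, β = 1 − P(K ≥ 7) = 13085/32768.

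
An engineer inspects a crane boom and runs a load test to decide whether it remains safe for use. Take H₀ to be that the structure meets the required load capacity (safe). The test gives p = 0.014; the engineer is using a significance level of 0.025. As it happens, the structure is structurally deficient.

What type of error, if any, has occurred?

No error — this is a correct decision.

Since p = 0.014 < α = 0.025, H₀ is rejected.
H₀ is false (actually the structure is structurally deficient).
The decision matches the true state — no error.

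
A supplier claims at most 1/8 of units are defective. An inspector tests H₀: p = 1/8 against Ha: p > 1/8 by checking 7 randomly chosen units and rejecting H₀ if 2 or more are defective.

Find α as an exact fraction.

α = P(reject H₀ | H₀ true) = P(X ≥ 2 | p = 1/8), X ~ Binomial(7, 1/8).
Via the complement, α = 1 − Σ_{j=0}^{1} C(7,j)(1/8)^j(7/8)^{7-j} = 225033/1048576.

225033/1048576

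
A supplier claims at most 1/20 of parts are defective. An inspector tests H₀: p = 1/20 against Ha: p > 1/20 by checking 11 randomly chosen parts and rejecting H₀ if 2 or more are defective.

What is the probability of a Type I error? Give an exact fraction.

2086801226597/20480000000000

The significance level is the probability, assuming p = 1/20, of seeing 2 or more defectives in 11 draws.
Via the complement, α = 1 − Σ_{j=0}^{1} C(11,j)(1/20)^j(19/20)^{11-j} = 2086801226597/20480000000000.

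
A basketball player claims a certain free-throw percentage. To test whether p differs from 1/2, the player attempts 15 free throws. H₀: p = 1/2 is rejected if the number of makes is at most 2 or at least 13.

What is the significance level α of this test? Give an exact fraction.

Under H₀, X ~ Binomial(15, 1/2); α is the probability of landing in either tail, P(X ≤ 2) + P(X ≥ 13).
The two tails are symmetric, so α = 2·(1 + 15 + 105)/2^15 = 242/32768 = 121/16384.

121/16384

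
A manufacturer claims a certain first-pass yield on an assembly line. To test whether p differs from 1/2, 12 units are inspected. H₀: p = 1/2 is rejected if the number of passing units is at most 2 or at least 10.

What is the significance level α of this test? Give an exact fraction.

79/2048

Under H₀, K ~ Binomial(12, 1/2); α is the probability of landing in either tail, P(K ≤ 2) + P(K ≥ 10).
By symmetry, α = 2·P(K ≤ 2) = 2·(1 + 12 + 66)/4096 = 158/4096 = 79/2048.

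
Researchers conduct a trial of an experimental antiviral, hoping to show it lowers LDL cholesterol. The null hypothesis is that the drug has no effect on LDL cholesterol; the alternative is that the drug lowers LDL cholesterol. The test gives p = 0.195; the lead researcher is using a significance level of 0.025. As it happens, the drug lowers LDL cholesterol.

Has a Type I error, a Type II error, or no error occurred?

Type II error

Since p = 0.195 ≥ α = 0.025, H₀ is not rejected.
H₀ is false (actually the drug lowers LDL cholesterol).
Failing to reject a false H₀ is a Type II error.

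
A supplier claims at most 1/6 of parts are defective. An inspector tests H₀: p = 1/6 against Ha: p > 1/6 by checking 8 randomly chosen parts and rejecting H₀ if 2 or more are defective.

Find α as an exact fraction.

Under H₀, K ~ Binomial(8, 1/6); the Type I error rate is P(K ≥ 2).
Via the complement, α = 1 − Σ_{j=0}^{1} C(8,j)(1/6)^j(5/6)^{8-j} = 663991/1679616.

663991/1679616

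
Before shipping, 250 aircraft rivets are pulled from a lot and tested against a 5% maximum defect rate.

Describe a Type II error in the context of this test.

With the conventional null hypothesis that the lot's defect rate is 5% (within specification):
A Type II error is failing to reject H₀ when H₀ is false.
Here that means accepting the lot and shipping it when actually the lot's defect rate exceeds 5%.

A Type II error would mean concluding that the lot's defect rate is 5% (within specification) (or at least failing to establish that the lot's defect rate exceeds 5%) when in fact the lot's defect rate exceeds 5%.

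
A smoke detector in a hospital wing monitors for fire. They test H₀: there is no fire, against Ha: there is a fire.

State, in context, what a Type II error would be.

A Type II error would mean concluding that there is no fire (or at least failing to establish that there is a fire) when in fact there is a fire.

A Type II error is failing to reject H₀ when H₀ is false.
Here that means remaining silent when actually there is a fire.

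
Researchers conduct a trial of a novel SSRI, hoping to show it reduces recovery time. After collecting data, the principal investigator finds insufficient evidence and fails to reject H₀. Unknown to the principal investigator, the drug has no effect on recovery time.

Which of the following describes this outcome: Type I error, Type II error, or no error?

The conventional null hypothesis here is that the drug has no effect on recovery time.
The test retained a true H₀ — the decision matches the true state.

Neither — the decision is correct.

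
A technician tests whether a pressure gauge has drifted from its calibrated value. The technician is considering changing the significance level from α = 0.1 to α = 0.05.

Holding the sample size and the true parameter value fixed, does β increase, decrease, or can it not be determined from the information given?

It increases.

Tightening α shrinks the rejection region. When Ha holds, fewer sample outcomes clear the stricter threshold, so more fall in the acceptance region.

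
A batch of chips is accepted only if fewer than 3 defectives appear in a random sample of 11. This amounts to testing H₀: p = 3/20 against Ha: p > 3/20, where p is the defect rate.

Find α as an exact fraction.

Under H₀, Y ~ Binomial(11, 3/20); the Type I error rate is P(Y ≥ 3).
Via the complement, α = 1 − Σ_{j=0}^{2} C(11,j)(3/20)^j(17/20)^{11-j} = 9059861222307/40960000000000.

9059861222307/40960000000000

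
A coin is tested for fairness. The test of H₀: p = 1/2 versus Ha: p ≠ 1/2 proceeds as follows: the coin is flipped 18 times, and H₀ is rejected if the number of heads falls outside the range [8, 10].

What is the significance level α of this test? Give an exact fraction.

15751/32768

Under H₀, X ~ Binomial(18, 1/2); α is the probability of landing in either tail, P(X ≤ 7) + P(X ≥ 11).
By symmetry, α = 2·P(X ≤ 7) = 2·(1 + 18 + 153 + 816 + 3060 + 8568 + 18564 + 31824)/262144 = 126008/262144 = 15751/32768.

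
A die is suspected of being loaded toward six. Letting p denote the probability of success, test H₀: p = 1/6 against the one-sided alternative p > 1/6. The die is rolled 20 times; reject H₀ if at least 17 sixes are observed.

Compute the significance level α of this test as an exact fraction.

49117/1218719480020992

Under H₀, X ~ Binomial(20, 1/6), and α = P(X ≥ 17).
P(X ≥ 17) = Σ_{j=17}^{20} C(20,j)·(1/6)^j·(5/6)^{20-j} = 49117/1218719480020992.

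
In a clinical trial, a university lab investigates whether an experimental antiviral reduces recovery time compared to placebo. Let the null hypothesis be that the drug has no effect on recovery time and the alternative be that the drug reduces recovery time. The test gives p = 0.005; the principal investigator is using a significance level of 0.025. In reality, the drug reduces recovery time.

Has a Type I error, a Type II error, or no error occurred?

Since p = 0.005 < α = 0.025, H₀ is rejected.
H₀ is false (actually the drug reduces recovery time).
The decision matches the true state — no error.

No error (correct decision).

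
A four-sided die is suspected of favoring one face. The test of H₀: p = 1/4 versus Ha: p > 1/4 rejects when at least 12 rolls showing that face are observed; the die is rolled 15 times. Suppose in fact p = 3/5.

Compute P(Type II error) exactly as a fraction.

β = P(fail to reject H₀ | Ha true) = P(S ≤ 11 | p = 3/5), S ~ Binomial(15, 3/5).
Equivalently, β = 1 − P(S ≥ 12) = 27755679248/30517578125.

27755679248/30517578125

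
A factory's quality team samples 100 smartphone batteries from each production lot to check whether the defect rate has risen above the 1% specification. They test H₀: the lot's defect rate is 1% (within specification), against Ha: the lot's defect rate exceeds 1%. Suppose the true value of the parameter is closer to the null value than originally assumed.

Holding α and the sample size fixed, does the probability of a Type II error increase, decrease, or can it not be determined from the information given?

A smaller departure from H₀ means the test statistic under Ha is distributed closer to where it would be under H₀; rejection becomes less likely.

It increases.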